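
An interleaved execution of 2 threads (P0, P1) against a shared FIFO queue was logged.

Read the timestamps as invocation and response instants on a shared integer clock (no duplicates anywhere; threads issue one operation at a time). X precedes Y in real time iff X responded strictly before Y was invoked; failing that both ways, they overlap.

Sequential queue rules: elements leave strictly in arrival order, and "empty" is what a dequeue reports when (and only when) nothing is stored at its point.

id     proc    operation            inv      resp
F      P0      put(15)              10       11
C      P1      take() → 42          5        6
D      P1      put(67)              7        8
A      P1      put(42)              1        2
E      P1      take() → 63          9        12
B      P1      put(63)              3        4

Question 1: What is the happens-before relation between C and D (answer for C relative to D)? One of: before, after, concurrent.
Answer: before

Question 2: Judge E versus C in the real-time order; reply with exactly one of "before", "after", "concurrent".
Answer: after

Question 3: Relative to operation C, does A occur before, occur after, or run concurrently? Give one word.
Answer: before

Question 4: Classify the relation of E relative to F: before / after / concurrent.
Answer: concurrent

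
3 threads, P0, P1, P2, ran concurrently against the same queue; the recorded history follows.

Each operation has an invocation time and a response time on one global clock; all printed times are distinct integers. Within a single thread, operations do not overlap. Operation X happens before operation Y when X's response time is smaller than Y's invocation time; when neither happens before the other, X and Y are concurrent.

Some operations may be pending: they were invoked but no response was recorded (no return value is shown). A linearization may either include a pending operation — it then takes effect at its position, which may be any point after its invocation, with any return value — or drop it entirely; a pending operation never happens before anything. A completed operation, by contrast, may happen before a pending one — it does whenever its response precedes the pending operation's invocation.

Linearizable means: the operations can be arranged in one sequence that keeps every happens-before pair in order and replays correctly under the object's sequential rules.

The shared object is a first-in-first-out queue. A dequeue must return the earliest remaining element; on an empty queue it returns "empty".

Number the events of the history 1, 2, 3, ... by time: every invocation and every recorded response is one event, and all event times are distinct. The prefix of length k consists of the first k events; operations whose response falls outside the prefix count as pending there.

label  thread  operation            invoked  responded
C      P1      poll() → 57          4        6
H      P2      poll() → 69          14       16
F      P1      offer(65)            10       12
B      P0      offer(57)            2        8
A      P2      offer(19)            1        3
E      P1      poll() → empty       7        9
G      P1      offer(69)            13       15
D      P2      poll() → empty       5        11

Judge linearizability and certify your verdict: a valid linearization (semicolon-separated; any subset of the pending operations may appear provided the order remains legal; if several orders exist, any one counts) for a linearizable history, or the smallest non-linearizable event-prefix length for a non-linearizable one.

through event 10 a valid linearization exists; event 11 (D responding at time 11) ends that
15 orders of the 5 completed queue ops respect real time; none is legal
every completion of the 1 pending operation (F) was checked; none linearizes
take A, B, C, D, E (pending dropped): step 3 already fails, because C poll() → 57 cannot occur there
take A, B, C, E, D (pending dropped): step 3 already fails, because C poll() → 57 cannot occur there

not linearizable — minimal violating prefix: 11 events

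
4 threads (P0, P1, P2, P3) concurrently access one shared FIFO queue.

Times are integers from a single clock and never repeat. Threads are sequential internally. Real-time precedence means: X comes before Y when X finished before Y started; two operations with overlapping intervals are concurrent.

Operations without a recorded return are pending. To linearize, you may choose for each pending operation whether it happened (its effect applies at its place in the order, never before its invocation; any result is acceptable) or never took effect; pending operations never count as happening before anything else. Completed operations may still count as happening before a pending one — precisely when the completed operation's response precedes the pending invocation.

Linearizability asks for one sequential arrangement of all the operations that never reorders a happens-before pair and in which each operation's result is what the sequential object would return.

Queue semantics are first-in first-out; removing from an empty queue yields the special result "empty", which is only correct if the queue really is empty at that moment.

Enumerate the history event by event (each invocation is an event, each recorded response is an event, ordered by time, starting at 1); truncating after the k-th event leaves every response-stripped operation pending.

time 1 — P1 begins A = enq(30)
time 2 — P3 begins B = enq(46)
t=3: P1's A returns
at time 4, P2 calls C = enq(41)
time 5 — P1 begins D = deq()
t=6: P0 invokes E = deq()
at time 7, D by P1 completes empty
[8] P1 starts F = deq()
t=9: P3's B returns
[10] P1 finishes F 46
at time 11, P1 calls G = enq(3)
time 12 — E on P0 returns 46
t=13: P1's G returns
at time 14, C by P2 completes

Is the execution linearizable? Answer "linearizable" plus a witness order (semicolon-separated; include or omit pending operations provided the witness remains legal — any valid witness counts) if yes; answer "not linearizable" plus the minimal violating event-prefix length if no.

events 1..11 are fine; event 12 — the response of E at time 12 — makes the prefix non-linearizable
the 5 completed operations admit 15 real-time orders; each fails the FIFO queue replay
no escape via the 2 pending operations (C, G): every completion choice fails
take A, B, D, E, F (pending dropped): step 3 already fails, because D deq() → empty cannot occur there
take A, B, D, F, E (pending dropped): step 3 already fails, because D deq() → empty cannot occur there

not linearizable — minimal violating prefix: 12 events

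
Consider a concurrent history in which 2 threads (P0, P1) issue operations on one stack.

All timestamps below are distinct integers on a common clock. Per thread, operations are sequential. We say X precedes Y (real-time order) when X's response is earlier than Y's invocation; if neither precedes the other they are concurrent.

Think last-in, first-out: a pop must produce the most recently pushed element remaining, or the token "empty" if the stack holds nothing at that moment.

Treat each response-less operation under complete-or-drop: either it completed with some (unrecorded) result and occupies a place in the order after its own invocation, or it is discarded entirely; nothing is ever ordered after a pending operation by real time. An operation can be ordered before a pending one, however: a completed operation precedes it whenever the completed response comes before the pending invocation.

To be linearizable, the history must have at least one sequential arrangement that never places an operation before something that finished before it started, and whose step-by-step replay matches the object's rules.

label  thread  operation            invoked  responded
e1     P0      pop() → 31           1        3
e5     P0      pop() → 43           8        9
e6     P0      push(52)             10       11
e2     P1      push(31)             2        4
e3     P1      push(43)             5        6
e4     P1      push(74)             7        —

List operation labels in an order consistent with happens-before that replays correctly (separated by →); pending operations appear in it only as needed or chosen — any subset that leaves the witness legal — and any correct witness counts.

1. e2 push(31), leaving stack <31>
2. e1 pop() → 31, leaving stack <>
3. e3 push(43), leaving stack <43>
4. e5 pop() → 43, leaving stack <>
5. e4 push(74) (pending, included), leaving stack <74>
6. e6 push(52), leaving stack <74,52>

e2 → e1 → e3 → e5 → e4 → e6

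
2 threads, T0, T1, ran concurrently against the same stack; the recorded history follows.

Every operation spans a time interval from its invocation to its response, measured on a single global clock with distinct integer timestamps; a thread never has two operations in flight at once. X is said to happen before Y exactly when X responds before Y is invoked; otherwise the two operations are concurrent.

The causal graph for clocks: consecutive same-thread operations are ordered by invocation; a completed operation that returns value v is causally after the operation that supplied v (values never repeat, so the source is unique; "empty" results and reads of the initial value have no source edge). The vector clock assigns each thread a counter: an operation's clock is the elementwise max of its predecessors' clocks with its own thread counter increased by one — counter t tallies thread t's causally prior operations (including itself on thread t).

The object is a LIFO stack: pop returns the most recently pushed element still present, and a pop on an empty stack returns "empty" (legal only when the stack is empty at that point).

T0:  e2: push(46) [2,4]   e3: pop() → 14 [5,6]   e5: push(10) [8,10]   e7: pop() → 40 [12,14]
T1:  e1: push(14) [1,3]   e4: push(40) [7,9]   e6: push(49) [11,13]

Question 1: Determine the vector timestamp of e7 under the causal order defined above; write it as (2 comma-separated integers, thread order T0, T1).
no predecessors for e1 (invoked 1): T1 increments from zero → (0, 1)
no predecessors for e2 (invoked 2): T0 increments from zero → (1, 0)
e4, invoked 7, takes VC(e1)=(0, 1) under max, adds 1 for T1 → (0, 2)
e6, invoked 11, takes VC(e4)=(0, 2) under max, adds 1 for T1 → (0, 3)
e3, invoked 5, takes VC(e1)=(0, 1), VC(e2)=(1, 0) under max, adds 1 for T0 → (2, 1)
e5, invoked 8, takes VC(e3)=(2, 1) under max, adds 1 for T0 → (3, 1)
e7, invoked 12, takes VC(e4)=(0, 2), VC(e5)=(3, 1) under max, adds 1 for T0 → (4, 2)
target: VC(e7) = (4, 2)

(4, 2)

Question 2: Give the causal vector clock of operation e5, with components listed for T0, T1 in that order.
VC(e1, invoked at 1): no causal predecessors; +1 on T1 → (0, 1)
VC(e2, invoked at 2): no causal predecessors; +1 on T0 → (1, 0)
merge at e4 (invoked 7): VC(e1)=(0, 1), own-thread bump on T1 → (0, 2)
merge at e6 (invoked 11): VC(e4)=(0, 2), own-thread bump on T1 → (0, 3)
merge at e3 (invoked 5): VC(e1)=(0, 1), VC(e2)=(1, 0), own-thread bump on T0 → (2, 1)
merge at e5 (invoked 8): VC(e3)=(2, 1), own-thread bump on T0 → (3, 1)
merge at e7 (invoked 12): VC(e4)=(0, 2), VC(e5)=(3, 1), own-thread bump on T0 → (4, 2)
target: VC(e5) = (3, 1)

(3, 1)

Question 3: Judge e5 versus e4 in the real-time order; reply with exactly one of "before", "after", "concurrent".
e5 spans [8,10], e4 spans [7,9]
the intervals overlap in both directions

concurrent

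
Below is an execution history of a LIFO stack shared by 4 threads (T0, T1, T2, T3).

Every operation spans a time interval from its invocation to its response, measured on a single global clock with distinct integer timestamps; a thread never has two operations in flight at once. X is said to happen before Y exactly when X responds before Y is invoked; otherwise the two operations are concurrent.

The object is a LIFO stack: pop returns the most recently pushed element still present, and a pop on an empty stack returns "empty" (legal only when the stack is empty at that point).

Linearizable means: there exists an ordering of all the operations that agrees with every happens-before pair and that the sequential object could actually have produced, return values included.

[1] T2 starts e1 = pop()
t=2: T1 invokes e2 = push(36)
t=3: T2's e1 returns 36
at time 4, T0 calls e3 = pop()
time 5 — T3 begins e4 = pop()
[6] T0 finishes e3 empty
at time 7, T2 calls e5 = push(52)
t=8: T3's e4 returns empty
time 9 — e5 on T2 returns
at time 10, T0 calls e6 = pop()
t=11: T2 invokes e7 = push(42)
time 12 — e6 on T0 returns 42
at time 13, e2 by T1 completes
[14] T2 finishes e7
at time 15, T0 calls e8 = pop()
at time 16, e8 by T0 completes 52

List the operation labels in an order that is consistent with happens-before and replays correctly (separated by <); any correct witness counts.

1. e2 push(36), leaving stack <36>
2. e1 pop() → 36, leaving stack <>
3. e3 pop() → empty, leaving stack <>
4. e4 pop() → empty, leaving stack <>
5. e5 push(52), leaving stack <52>
6. e7 push(42), leaving stack <52,42>
7. e6 pop() → 42, leaving stack <52>
8. e8 pop() → 52, leaving stack <>

e2 < e1 < e3 < e4 < e5 < e7 < e6 < e8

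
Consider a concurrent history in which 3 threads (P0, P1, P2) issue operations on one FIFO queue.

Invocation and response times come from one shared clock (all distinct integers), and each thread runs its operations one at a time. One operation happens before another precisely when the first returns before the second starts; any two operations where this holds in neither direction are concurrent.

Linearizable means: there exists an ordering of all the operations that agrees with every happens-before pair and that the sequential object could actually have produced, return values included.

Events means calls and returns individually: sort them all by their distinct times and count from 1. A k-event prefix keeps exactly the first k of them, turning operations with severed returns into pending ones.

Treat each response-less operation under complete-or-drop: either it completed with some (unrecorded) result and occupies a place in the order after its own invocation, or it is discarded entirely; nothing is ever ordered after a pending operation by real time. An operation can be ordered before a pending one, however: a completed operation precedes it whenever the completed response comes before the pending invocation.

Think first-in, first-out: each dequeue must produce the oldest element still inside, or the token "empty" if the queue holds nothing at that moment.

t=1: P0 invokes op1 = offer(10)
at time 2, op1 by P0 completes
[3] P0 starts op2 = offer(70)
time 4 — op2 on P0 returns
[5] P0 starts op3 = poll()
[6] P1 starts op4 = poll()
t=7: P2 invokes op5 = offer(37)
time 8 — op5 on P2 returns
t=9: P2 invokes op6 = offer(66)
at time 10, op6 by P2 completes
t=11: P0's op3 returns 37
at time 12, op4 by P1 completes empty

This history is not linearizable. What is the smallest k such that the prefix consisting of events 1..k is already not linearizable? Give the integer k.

11

events 1..10 are linearizable, e.g. via op1, op2, op3, op4, op5, op6:
1. op1 offer(10), leaving queue <10>
2. op2 offer(70), leaving queue <10,70>
3. op3 poll() (pending, included), leaving queue <70>
4. op4 poll() (pending, included), leaving queue <>
5. op5 offer(37), leaving queue <37>
6. op6 offer(66), leaving queue <37,66>
once event 11 joins (op3's response, time 11), exhaustive search finds no witness
include/drop combinations of the 1 pending operation (op4) were all tried; none helps
one such order, op1, op2, op3, op5, op6 (pending dropped), breaks at step 3 where op3 poll() → 37 is illegal
one such order, op1, op2, op5, op3, op6 (pending dropped), breaks at step 4 where op3 poll() → 37 is illegal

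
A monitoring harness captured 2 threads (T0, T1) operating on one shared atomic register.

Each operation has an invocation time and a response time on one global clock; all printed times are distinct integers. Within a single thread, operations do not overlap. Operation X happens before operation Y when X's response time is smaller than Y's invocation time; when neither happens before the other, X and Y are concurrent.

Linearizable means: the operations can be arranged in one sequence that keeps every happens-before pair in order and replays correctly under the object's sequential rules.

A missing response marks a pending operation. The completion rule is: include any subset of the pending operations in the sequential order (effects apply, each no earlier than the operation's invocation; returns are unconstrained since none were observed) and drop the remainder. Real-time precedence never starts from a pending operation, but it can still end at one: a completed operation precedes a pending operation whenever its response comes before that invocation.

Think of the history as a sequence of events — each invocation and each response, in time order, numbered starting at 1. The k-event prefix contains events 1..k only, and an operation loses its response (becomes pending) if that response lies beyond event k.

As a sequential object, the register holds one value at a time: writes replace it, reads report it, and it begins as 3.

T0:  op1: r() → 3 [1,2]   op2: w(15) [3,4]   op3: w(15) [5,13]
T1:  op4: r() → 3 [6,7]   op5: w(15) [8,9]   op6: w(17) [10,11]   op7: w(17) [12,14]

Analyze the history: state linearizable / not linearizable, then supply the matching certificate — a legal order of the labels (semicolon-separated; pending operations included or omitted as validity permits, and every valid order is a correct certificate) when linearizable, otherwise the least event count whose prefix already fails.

not linearizable — minimal violating prefix: 7 events

the violation lands at event 7, op4's response at time 7: events 1..6 linearize, events 1..7 do not
the completed operations (3 total) allow one real-time order; the atomic register replay rejects it
including or dropping the 1 pending operation (op3) in any combination fails
one such order, op1, op2, op4 (pending dropped), breaks at step 3 where op4 r() → 3 is illegal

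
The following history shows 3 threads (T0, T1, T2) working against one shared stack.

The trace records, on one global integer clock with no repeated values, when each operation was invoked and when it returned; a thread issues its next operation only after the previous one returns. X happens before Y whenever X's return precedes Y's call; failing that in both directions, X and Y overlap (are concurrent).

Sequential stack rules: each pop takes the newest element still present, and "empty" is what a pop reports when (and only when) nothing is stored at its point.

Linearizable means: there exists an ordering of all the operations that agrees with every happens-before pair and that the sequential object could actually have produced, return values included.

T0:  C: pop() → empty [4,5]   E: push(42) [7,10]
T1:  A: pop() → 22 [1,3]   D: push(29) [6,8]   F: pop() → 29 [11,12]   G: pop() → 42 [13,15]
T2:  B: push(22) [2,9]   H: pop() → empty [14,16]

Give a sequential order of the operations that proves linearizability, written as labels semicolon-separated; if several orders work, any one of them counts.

B; A; C; E; D; F; G; H

after step 1 (B push(22)): stack <22>
after step 2 (A pop() → 22): stack <>
after step 3 (C pop() → empty): stack <>
after step 4 (E push(42)): stack <42>
after step 5 (D push(29)): stack <42,29>
after step 6 (F pop() → 29): stack <42>
after step 7 (G pop() → 42): stack <>
after step 8 (H pop() → empty): stack <>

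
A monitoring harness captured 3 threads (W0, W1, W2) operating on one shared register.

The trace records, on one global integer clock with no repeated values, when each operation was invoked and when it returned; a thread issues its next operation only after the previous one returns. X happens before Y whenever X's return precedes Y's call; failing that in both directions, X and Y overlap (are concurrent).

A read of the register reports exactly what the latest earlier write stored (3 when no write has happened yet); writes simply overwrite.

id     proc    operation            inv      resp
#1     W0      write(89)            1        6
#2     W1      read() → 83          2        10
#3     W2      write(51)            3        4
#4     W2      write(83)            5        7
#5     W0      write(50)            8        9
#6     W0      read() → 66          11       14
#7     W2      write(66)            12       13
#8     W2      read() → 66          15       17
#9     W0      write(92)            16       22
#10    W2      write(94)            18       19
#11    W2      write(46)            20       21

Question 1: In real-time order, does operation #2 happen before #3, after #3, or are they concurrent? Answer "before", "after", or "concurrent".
#2 spans [2,10], #3 spans [3,4]
the intervals overlap in both directions

concurrent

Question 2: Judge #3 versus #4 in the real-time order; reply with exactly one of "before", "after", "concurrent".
#3 spans [3,4], #4 spans [5,7]
resp(#3)=4 < inv(#4)=5

before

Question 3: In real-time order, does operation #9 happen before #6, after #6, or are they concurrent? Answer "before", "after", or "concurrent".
#9 spans [16,22], #6 spans [11,14]
resp(#6)=14 < inv(#9)=16

after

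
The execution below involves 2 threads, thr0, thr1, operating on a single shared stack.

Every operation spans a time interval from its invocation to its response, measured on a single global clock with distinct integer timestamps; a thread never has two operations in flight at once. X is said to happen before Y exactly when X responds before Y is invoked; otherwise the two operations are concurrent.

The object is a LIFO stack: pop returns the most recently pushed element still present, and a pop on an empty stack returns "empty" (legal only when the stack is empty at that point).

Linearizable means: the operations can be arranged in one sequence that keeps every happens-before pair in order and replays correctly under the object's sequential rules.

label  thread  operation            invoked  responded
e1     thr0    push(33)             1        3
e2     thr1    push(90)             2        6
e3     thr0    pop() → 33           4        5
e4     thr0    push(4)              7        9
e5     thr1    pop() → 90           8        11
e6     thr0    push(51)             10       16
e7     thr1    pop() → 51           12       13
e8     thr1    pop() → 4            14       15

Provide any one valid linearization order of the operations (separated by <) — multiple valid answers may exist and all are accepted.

step 1: e1 push(33) — stack <33>
step 2: e3 pop() → 33 — stack <>
step 3: e2 push(90) — stack <90>
step 4: e5 pop() → 90 — stack <>
step 5: e4 push(4) — stack <4>
step 6: e6 push(51) — stack <4,51>
step 7: e7 pop() → 51 — stack <4>
step 8: e8 pop() → 4 — stack <>

e1 < e3 < e2 < e5 < e4 < e6 < e7 < e8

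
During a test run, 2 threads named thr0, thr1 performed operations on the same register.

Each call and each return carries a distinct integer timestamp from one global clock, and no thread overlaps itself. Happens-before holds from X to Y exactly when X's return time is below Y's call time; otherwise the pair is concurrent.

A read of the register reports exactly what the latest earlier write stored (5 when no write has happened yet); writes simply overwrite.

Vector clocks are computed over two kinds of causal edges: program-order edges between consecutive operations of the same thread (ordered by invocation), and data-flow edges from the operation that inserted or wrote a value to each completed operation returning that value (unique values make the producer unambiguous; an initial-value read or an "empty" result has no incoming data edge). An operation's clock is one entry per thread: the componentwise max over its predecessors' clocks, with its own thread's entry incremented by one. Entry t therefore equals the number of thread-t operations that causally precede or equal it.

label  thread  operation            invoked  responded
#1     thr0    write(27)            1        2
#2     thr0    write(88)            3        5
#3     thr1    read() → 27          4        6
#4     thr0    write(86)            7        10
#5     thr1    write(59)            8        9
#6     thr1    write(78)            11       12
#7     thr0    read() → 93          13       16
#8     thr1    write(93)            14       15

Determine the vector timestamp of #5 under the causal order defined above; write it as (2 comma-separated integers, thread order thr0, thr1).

(1, 2)

#1, invoked 1, has no incoming edges; only thr0's bump applies → (1, 0)
merge at #3 (invoked 4): VC(#1)=(1, 0), own-thread bump on thr1 → (1, 1)
merge at #2 (invoked 3): VC(#1)=(1, 0), own-thread bump on thr0 → (2, 0)
merge at #5 (invoked 8): VC(#3)=(1, 1), own-thread bump on thr1 → (1, 2)
merge at #4 (invoked 7): VC(#2)=(2, 0), own-thread bump on thr0 → (3, 0)
merge at #6 (invoked 11): VC(#5)=(1, 2), own-thread bump on thr1 → (1, 3)
merge at #8 (invoked 14): VC(#6)=(1, 3), own-thread bump on thr1 → (1, 4)
merge at #7 (invoked 13): VC(#4)=(3, 0), VC(#8)=(1, 4), own-thread bump on thr0 → (4, 4)
target: VC(#5) = (1, 2)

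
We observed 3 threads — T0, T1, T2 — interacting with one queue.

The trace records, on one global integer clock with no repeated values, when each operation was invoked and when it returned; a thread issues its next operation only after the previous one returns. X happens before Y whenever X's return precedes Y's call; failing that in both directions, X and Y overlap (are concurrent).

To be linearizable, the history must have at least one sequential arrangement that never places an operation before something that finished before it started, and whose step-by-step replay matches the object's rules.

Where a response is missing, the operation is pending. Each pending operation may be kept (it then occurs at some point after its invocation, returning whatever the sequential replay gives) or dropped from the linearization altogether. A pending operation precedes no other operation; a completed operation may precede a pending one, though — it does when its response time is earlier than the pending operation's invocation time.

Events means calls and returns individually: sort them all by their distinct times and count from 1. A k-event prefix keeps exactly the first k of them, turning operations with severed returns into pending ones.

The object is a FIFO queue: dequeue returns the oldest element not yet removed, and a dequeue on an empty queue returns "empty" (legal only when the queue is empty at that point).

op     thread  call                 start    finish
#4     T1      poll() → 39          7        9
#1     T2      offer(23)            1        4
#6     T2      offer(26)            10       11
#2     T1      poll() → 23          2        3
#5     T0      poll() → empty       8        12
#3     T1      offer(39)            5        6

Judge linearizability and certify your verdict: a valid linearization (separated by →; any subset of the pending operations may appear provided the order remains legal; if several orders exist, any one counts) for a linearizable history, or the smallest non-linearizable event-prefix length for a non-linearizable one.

linearizable — witness: #1 → #2 → #3 → #4 → #5 → #6

step 1: #1 offer(23) — queue <23>
step 2: #2 poll() → 23 — queue <>
step 3: #3 offer(39) — queue <39>
step 4: #4 poll() → 39 — queue <>
step 5: #5 poll() → empty — queue <>
step 6: #6 offer(26) — queue <26>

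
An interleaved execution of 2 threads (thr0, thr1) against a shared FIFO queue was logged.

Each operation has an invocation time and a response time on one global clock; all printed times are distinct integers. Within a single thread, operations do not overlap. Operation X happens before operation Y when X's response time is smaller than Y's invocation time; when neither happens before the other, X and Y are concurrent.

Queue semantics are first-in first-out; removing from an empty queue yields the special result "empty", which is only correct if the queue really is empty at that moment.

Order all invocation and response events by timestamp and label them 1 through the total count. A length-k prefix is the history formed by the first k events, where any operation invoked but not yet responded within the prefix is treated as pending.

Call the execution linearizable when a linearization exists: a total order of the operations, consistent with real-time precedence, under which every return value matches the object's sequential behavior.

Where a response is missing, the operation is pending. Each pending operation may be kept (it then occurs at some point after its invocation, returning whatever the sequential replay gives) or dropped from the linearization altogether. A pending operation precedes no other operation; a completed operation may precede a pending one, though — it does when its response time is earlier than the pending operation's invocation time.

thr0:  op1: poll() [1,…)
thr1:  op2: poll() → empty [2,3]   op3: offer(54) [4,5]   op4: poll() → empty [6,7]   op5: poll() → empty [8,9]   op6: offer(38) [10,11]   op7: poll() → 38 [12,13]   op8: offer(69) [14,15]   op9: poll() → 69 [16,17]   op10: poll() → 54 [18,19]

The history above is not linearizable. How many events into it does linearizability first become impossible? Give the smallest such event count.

events 1..18 are linearizable; a witness order is op2, op3, op1, op4, op5, op6, op7, op8, op9:
1. op2 poll() → empty, leaving queue <>
2. op3 offer(54), leaving queue <54>
3. op1 poll() (pending, included), leaving queue <>
4. op4 poll() → empty, leaving queue <>
5. op5 poll() → empty, leaving queue <>
6. op6 offer(38), leaving queue <38>
7. op7 poll() → 38, leaving queue <>
8. op8 offer(69), leaving queue <69>
9. op9 poll() → 69, leaving queue <>
once event 19 joins (op10's response, time 19), exhaustive search finds no witness
including or dropping the 1 pending operation (op1) in any combination fails
sample order op2, op3, op4, op5, op6, op7, op8, op9, op10 (pending dropped) stalls at step 3 — op4 poll() → empty has no legal effect

19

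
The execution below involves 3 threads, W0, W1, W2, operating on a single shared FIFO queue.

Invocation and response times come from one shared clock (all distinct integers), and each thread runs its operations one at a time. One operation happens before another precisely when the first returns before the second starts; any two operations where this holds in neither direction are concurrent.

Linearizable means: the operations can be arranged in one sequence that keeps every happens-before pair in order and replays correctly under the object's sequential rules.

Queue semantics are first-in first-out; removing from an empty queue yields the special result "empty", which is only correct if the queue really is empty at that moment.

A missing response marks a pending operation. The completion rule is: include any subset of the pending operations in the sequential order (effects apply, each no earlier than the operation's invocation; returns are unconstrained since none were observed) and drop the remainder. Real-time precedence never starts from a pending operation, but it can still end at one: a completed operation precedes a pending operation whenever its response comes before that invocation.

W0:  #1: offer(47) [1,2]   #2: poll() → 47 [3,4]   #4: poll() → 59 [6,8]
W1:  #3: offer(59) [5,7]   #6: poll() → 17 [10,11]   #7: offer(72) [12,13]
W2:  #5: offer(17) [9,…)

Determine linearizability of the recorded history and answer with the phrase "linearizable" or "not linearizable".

one valid linearization: #1, #2, #3, #4, #5, #6, #7
1. #1 offer(47), leaving queue <47>
2. #2 poll() → 47, leaving queue <>
3. #3 offer(59), leaving queue <59>
4. #4 poll() → 59, leaving queue <>
5. #5 offer(17) (pending, included), leaving queue <17>
6. #6 poll() → 17, leaving queue <>
7. #7 offer(72), leaving queue <72>

linearizable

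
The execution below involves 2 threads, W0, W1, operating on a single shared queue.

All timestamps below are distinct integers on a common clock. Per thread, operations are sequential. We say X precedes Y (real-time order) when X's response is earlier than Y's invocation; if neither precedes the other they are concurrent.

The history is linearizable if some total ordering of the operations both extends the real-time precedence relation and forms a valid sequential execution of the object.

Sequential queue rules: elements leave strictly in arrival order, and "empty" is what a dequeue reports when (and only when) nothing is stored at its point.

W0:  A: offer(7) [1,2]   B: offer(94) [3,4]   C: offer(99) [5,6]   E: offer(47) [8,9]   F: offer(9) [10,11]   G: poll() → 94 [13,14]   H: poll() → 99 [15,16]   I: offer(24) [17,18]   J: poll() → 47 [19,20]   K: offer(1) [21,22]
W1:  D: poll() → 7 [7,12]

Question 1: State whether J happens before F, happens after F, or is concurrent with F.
Answer: after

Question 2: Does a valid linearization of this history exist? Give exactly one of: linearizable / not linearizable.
linearizable

a witness: A, B, C, D, E, F, G, H, I, J, K
step 1: A offer(7) — queue <7>
step 2: B offer(94) — queue <7,94>
step 3: C offer(99) — queue <7,94,99>
step 4: D poll() → 7 — queue <94,99>
step 5: E offer(47) — queue <94,99,47>
step 6: F offer(9) — queue <94,99,47,9>
step 7: G poll() → 94 — queue <99,47,9>
step 8: H poll() → 99 — queue <47,9>
step 9: I offer(24) — queue <47,9,24>
step 10: J poll() → 47 — queue <9,24>
step 11: K offer(1) — queue <9,24,1>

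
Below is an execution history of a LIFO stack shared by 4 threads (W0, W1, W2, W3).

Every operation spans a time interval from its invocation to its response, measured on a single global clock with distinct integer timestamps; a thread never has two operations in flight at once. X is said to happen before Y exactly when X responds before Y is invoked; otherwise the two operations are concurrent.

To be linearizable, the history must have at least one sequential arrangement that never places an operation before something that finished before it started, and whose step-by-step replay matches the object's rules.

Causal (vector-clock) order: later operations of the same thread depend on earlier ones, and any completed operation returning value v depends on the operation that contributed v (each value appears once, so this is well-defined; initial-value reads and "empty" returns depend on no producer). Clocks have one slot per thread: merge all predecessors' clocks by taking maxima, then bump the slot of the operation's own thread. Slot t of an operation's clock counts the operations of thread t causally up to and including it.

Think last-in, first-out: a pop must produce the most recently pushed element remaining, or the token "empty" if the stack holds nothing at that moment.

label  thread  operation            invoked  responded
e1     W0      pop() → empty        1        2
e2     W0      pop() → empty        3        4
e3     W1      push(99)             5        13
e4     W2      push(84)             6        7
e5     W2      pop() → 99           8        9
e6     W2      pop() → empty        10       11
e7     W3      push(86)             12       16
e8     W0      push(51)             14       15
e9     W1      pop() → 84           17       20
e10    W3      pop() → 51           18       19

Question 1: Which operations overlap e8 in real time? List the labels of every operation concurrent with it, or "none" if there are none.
overlap test against e8 [14,15]: concurrent iff the interval meets 14..15
e1 [1,2]: before
e2 [3,4]: before
e3 [5,13]: before
e4 [6,7]: before
e5 [8,9]: before
e6 [10,11]: before
e7 [12,16]: concurrent
e9 [17,20]: after
e10 [18,19]: after

e7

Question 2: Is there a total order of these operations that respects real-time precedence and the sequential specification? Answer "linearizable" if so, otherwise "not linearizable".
cut after 10 events: linearizable; cut after 11 events (e6 responds, time 11): not linearizable
exhaustive check: the 5 completed LIFO stack ops admit one real-time order; illegal
include/drop combinations of the 1 pending operation (e3) were all tried; none helps
one such order, e1, e2, e4, e5, e6 (pending dropped), breaks at step 4 where e5 pop() → 99 is illegal

not linearizable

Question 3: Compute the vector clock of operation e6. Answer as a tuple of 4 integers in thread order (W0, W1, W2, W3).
no predecessors for e7 (invoked 12): W3 increments from zero → (0, 0, 0, 1)
no predecessors for e4 (invoked 6): W2 increments from zero → (0, 0, 1, 0)
no predecessors for e3 (invoked 5): W1 increments from zero → (0, 1, 0, 0)
no predecessors for e1 (invoked 1): W0 increments from zero → (1, 0, 0, 0)
invoked at 3, e2 merges VC(e1)=(1, 0, 0, 0) and bumps W0's slot → (2, 0, 0, 0)
invoked at 8, e5 merges VC(e3)=(0, 1, 0, 0), VC(e4)=(0, 0, 1, 0) and bumps W2's slot → (0, 1, 2, 0)
invoked at 17, e9 merges VC(e3)=(0, 1, 0, 0), VC(e4)=(0, 0, 1, 0) and bumps W1's slot → (0, 2, 1, 0)
invoked at 14, e8 merges VC(e2)=(2, 0, 0, 0) and bumps W0's slot → (3, 0, 0, 0)
invoked at 10, e6 merges VC(e5)=(0, 1, 2, 0) and bumps W2's slot → (0, 1, 3, 0)
invoked at 18, e10 merges VC(e7)=(0, 0, 0, 1), VC(e8)=(3, 0, 0, 0) and bumps W3's slot → (3, 0, 0, 2)
target: VC(e6) = (0, 1, 3, 0)

(0, 1, 3, 0)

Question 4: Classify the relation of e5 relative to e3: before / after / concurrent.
e5 spans [8,9], e3 spans [5,13]
the intervals overlap in both directions

concurrent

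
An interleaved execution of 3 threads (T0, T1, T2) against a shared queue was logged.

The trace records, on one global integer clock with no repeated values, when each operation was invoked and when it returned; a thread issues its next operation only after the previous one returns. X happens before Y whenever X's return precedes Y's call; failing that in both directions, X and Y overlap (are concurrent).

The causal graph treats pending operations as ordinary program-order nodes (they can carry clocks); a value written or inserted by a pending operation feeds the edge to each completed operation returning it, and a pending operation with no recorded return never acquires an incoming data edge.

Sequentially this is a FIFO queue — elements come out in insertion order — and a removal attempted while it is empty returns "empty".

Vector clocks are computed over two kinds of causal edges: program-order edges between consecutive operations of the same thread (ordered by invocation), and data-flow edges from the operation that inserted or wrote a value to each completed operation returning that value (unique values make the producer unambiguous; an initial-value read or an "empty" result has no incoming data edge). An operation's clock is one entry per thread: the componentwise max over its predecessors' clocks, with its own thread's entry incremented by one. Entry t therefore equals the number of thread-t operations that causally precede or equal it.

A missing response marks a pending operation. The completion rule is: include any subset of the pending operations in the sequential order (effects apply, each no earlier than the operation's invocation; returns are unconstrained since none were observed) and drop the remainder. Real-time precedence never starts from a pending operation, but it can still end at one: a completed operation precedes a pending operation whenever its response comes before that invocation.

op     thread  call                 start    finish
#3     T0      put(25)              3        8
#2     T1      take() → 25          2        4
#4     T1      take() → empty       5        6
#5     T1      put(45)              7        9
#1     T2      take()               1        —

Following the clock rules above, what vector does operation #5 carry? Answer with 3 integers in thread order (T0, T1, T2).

(1, 3, 0)

no predecessors for #1 (invoked 1): T2 increments from zero → (0, 0, 1)
no predecessors for #3 (invoked 3): T0 increments from zero → (1, 0, 0)
VC(#2, invoked at 2): max of VC(#3)=(1, 0, 0), then +1 on thread T1 → (1, 1, 0)
VC(#4, invoked at 5): max of VC(#2)=(1, 1, 0), then +1 on thread T1 → (1, 2, 0)
VC(#5, invoked at 7): max of VC(#4)=(1, 2, 0), then +1 on thread T1 → (1, 3, 0)
target: VC(#5) = (1, 3, 0)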